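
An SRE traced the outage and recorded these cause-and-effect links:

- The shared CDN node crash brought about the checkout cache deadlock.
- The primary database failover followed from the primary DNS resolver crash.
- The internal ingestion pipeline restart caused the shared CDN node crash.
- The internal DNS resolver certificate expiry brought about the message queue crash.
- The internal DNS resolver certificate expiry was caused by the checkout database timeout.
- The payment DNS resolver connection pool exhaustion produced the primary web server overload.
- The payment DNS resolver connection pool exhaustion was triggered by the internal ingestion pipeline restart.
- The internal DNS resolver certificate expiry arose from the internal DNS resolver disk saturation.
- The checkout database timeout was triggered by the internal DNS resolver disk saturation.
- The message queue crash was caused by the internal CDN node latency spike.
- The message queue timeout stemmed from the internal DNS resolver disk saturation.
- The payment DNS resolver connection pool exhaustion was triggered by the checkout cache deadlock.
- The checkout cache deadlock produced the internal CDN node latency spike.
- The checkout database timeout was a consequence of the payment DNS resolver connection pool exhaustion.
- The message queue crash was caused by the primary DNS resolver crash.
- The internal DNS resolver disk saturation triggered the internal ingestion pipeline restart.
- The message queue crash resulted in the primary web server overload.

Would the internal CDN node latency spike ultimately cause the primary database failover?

The internal CDN node latency spike leads to the message queue crash, the primary web server overload; the primary database failover is not among them.

No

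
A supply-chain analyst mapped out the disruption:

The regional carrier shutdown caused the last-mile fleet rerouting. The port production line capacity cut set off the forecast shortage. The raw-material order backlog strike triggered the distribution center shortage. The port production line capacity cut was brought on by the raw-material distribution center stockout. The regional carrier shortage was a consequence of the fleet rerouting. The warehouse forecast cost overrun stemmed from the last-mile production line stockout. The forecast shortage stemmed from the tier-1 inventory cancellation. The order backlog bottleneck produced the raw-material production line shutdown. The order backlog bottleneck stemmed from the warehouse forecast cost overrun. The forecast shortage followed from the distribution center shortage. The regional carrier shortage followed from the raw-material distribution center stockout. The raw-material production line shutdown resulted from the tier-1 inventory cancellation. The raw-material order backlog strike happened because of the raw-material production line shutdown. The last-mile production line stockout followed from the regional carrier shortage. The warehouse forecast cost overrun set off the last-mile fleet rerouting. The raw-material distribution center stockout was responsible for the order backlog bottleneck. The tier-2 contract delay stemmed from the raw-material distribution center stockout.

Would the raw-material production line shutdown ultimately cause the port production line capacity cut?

The raw-material production line shutdown leads to the raw-material order backlog strike, the distribution center shortage, the forecast shortage; the port production line capacity cut is not among them.

No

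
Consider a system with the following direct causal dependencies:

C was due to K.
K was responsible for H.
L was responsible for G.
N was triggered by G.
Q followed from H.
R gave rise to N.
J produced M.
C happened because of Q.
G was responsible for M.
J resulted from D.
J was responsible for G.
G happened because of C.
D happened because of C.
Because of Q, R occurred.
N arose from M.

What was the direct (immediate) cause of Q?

H

Upstream contributors include K, but only H feeds directly into Q.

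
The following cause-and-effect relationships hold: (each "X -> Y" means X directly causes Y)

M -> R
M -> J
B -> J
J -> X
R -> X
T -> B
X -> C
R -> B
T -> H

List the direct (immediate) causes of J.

B, M

Upstream contributors include T, R, but only B, M feed directly into J.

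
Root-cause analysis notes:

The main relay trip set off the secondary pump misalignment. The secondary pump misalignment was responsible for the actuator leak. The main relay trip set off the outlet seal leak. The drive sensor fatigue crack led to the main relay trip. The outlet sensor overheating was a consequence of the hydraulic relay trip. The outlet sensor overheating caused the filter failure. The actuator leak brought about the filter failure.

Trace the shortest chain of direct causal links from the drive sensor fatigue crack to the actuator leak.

the drive sensor fatigue crack → the main relay trip
the main relay trip → the secondary pump misalignment
the secondary pump misalignment → the actuator leak
Length: 3 steps.

the drive sensor fatigue crack → the main relay trip → the secondary pump misalignment → the actuator leak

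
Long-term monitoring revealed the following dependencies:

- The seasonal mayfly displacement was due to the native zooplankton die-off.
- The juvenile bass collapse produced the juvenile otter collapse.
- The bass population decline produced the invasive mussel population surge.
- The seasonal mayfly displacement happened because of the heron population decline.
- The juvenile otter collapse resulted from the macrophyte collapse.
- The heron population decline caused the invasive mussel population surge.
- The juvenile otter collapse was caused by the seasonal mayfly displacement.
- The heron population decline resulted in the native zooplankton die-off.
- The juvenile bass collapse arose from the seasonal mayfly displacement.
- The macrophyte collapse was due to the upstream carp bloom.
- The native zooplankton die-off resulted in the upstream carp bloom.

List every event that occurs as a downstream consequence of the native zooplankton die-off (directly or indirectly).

the juvenile bass collapse, the juvenile otter collapse, the macrophyte collapse, the seasonal mayfly displacement, the upstream carp bloom

Direct effects: the upstream carp bloom, the seasonal mayfly displacement.
2 steps out: the macrophyte collapse, the juvenile bass collapse, the juvenile otter collapse.
Not reachable from it: the heron population decline, the invasive mussel population surge, the bass population decline.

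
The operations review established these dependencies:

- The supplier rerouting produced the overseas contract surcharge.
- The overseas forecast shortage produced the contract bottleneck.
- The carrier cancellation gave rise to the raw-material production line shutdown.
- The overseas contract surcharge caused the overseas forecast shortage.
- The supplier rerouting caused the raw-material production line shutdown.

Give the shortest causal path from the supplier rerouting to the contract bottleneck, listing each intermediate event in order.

the supplier rerouting → the overseas contract surcharge → the overseas forecast shortage → the contract bottleneck

the supplier rerouting → the overseas contract surcharge
the overseas contract surcharge → the overseas forecast shortage
the overseas forecast shortage → the contract bottleneck
Length: 3 steps.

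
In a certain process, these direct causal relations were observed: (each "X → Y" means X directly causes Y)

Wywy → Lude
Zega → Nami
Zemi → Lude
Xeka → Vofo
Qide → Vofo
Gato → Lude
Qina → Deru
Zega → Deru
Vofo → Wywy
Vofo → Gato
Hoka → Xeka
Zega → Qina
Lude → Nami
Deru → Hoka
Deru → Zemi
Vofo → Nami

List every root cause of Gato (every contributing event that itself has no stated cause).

Qide, Zega

Tracing upstream from Gato: Gato ← Vofo ← Xeka ← Hoka ← Deru ← Zega.
A separate upstream branch: Gato ← Vofo ← Qide.
Each of those chain origins has no stated cause.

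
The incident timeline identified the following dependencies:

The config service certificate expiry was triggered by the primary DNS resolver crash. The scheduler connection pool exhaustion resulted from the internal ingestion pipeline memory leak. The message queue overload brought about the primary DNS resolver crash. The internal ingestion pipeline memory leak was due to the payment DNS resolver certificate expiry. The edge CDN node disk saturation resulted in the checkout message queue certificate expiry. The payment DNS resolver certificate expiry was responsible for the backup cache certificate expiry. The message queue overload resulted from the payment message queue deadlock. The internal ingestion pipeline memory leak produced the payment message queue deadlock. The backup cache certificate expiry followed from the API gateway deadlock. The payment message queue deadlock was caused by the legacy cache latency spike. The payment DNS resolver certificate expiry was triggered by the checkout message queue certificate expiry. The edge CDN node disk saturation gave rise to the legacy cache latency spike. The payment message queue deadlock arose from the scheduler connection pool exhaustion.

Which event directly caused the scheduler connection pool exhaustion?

Upstream contributors include the edge CDN node disk saturation, the checkout message queue certificate expiry, the payment DNS resolver certificate expiry, but only the internal ingestion pipeline memory leak feeds directly into the scheduler connection pool exhaustion.

the internal ingestion pipeline memory leak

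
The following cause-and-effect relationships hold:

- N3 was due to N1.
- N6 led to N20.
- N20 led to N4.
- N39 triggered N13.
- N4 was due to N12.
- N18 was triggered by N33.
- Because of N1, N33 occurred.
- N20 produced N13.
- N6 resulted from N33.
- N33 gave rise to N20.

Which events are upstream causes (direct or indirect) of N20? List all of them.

Immediate causes of N20: N33, N6.
Further upstream: N1.

N1, N33, N6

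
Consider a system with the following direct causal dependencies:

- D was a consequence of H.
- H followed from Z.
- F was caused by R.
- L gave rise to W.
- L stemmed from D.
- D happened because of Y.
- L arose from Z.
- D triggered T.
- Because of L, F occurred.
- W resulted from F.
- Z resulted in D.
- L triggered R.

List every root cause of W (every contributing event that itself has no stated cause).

Y, Z

Tracing upstream from W: W ← L ← Z.
A separate upstream branch: W ← L ← D ← Y.
Each of those chain origins has no stated cause.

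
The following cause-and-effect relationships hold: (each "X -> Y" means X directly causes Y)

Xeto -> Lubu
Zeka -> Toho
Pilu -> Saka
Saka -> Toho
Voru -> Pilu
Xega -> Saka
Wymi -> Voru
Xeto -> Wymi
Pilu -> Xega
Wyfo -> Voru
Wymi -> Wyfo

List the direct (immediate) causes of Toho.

Upstream contributors include Xeto, Wymi, Wyfo, Voru, Pilu, Xega, but only Saka, Zeka feed directly into Toho.

Saka, Zeka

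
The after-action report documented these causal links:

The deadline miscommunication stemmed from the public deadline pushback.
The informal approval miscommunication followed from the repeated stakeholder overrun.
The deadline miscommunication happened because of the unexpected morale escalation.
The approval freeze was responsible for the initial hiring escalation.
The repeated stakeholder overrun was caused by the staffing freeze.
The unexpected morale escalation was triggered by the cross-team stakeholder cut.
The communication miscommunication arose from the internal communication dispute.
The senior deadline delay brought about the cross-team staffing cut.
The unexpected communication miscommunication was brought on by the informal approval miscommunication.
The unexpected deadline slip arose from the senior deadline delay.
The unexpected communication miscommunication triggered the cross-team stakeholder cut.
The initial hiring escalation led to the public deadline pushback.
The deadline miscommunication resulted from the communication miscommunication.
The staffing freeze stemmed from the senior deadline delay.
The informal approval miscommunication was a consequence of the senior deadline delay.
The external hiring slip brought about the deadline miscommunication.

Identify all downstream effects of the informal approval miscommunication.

the cross-team stakeholder cut, the deadline miscommunication, the unexpected communication miscommunication, the unexpected morale escalation

Direct effects: the unexpected communication miscommunication.
2 steps out: the cross-team stakeholder cut.
3 steps out: the unexpected morale escalation.
4 steps out: the deadline miscommunication.
Not reachable from it: the approval freeze, the senior deadline delay, the unexpected deadline slip, the staffing freeze, the cross-team staffing cut, the repeated stakeholder overrun, the initial hiring escalation, the internal communication dispute, the communication miscommunication, the external hiring slip, the public deadline pushback.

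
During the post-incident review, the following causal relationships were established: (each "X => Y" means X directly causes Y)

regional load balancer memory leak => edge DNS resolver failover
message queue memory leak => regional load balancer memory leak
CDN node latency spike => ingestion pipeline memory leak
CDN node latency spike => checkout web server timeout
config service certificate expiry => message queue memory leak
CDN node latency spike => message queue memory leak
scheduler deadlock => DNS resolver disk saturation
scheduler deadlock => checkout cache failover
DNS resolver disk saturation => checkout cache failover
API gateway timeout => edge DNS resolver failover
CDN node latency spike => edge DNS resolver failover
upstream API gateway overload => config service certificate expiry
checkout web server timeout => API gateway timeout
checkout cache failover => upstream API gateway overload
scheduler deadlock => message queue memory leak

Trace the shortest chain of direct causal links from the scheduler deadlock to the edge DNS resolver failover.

the scheduler deadlock → the message queue memory leak
the message queue memory leak → the regional load balancer memory leak
the regional load balancer memory leak → the edge DNS resolver failover
Length: 3 steps.

the scheduler deadlock → the message queue memory leak → the regional load balancer memory leak → the edge DNS resolver failover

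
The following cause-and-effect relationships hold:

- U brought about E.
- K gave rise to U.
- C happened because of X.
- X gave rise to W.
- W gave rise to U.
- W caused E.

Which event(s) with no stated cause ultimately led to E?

K, X

Tracing upstream from E: E ← W ← X.
A separate upstream branch: E ← U ← K.
Each of those chain origins has no stated cause.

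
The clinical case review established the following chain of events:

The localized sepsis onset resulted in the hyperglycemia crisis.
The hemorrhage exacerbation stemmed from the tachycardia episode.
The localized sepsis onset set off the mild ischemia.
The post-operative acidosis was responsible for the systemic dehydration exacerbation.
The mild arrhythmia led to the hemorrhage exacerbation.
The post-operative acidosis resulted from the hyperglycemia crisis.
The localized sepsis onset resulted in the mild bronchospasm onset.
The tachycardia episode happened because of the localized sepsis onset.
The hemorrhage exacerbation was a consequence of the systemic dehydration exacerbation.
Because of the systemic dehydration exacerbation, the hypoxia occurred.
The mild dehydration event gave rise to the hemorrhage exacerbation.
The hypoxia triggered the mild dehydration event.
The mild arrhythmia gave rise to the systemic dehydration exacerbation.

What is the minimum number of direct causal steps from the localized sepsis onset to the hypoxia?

4

Shortest chain: the localized sepsis onset → the hyperglycemia crisis → the post-operative acidosis → the systemic dehydration exacerbation → the hypoxia.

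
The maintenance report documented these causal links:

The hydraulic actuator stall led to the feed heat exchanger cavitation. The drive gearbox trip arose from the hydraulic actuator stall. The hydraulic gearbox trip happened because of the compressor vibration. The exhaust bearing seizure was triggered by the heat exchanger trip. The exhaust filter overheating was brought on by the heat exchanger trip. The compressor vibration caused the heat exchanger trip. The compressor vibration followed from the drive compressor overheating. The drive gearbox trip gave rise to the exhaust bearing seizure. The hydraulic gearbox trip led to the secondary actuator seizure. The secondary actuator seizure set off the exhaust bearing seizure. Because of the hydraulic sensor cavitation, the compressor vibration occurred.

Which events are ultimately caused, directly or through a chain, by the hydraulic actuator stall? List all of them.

the drive gearbox trip, the exhaust bearing seizure, the feed heat exchanger cavitation

Direct effects: the feed heat exchanger cavitation, the drive gearbox trip.
2 steps out: the exhaust bearing seizure.
Not reachable from it: the hydraulic sensor cavitation, the drive compressor overheating, the compressor vibration, the hydraulic gearbox trip, the heat exchanger trip, the secondary actuator seizure, the exhaust filter overheating.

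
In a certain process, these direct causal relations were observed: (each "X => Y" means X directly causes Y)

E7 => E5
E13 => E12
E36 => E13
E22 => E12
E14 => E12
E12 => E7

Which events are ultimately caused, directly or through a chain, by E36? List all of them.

E12, E13, E5, E7

Direct effects: E13.
2 steps out: E12.
3 steps out: E7.
4 steps out: E5.
Not reachable from it: E22, E14.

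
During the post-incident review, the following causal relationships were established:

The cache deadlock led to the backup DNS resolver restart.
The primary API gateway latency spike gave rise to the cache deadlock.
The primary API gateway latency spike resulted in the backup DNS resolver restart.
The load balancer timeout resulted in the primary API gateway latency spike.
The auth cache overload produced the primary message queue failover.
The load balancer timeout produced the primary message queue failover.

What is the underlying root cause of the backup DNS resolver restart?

the load balancer timeout

Tracing upstream from the backup DNS resolver restart: the backup DNS resolver restart ← the primary API gateway latency spike ← the load balancer timeout.
The load balancer timeout has no stated cause, so it is the root.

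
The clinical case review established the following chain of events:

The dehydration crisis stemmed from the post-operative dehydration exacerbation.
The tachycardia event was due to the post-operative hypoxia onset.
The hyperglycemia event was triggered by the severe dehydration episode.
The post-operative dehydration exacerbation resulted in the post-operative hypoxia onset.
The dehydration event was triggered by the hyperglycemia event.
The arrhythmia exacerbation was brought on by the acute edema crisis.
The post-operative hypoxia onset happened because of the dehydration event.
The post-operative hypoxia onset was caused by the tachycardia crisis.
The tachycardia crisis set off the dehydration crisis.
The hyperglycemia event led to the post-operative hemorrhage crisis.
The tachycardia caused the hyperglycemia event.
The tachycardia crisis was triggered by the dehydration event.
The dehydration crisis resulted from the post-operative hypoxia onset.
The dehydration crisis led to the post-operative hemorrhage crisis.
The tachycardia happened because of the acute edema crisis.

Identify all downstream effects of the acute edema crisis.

the arrhythmia exacerbation, the dehydration crisis, the dehydration event, the hyperglycemia event, the post-operative hemorrhage crisis, the post-operative hypoxia onset, the tachycardia, the tachycardia crisis, the tachycardia event

Direct effects: the tachycardia, the arrhythmia exacerbation.
2 steps out: the hyperglycemia event.
3 steps out: the dehydration event, the post-operative hemorrhage crisis.
4 steps out: the tachycardia crisis, the post-operative hypoxia onset.
5 steps out: the tachycardia event, the dehydration crisis.
Not reachable from it: the severe dehydration episode, the post-operative dehydration exacerbation.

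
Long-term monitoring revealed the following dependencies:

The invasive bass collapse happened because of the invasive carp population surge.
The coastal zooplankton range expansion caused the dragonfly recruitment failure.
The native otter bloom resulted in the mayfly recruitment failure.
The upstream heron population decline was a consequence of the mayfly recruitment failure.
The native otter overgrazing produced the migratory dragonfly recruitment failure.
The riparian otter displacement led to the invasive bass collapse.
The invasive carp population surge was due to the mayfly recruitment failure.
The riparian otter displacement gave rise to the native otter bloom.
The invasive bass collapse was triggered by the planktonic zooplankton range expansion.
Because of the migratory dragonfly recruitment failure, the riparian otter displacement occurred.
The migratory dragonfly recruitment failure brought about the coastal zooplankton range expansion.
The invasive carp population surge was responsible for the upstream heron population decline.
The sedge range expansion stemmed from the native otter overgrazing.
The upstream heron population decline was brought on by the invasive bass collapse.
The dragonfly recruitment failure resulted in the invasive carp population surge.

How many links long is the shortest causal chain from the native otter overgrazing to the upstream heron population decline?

4

Shortest chain: the native otter overgrazing → the migratory dragonfly recruitment failure → the riparian otter displacement → the invasive bass collapse → the upstream heron population decline.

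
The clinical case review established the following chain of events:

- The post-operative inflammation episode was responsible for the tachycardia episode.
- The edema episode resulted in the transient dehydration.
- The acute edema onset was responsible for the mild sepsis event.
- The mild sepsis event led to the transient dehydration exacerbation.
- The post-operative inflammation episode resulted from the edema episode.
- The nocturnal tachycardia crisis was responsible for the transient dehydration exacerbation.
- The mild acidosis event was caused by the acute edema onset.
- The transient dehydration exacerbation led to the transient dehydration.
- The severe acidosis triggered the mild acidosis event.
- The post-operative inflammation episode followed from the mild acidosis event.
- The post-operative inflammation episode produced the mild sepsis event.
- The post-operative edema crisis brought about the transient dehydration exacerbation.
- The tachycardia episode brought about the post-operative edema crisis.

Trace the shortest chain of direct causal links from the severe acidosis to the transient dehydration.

the severe acidosis → the mild acidosis event
the mild acidosis event → the post-operative inflammation episode
the post-operative inflammation episode → the mild sepsis event
the mild sepsis event → the transient dehydration exacerbation
the transient dehydration exacerbation → the transient dehydration
Length: 5 steps.

the severe acidosis → the mild acidosis event → the post-operative inflammation episode → the mild sepsis event → the transient dehydration exacerbation → the transient dehydration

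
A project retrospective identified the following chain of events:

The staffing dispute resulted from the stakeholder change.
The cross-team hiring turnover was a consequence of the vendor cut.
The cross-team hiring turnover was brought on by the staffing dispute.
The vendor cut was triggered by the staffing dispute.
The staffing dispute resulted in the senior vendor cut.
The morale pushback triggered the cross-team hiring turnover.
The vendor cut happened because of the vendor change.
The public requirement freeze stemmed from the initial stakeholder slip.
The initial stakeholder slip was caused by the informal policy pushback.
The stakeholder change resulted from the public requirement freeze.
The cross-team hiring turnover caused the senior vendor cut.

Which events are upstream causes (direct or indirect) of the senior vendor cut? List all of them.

Immediate causes of the senior vendor cut: the staffing dispute, the cross-team hiring turnover.
Further upstream: the informal policy pushback, the initial stakeholder slip, the public requirement freeze, the stakeholder change, the morale pushback, the vendor change, the vendor cut.

the cross-team hiring turnover, the informal policy pushback, the initial stakeholder slip, the morale pushback, the public requirement freeze, the staffing dispute, the stakeholder change, the vendor change, the vendor cut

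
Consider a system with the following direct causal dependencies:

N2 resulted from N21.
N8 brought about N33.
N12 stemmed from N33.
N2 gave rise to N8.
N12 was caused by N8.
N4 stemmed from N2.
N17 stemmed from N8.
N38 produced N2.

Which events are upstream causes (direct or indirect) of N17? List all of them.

Immediate cause of N17: N8.
Further upstream: N21, N2, N38.

N2, N21, N38, N8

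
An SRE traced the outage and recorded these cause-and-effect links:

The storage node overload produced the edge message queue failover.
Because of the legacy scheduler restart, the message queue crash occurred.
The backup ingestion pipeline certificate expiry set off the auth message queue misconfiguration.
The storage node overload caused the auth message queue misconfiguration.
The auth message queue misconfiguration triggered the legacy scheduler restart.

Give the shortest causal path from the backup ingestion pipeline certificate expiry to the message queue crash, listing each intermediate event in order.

the backup ingestion pipeline certificate expiry → the auth message queue misconfiguration → the legacy scheduler restart → the message queue crash

the backup ingestion pipeline certificate expiry → the auth message queue misconfiguration
the auth message queue misconfiguration → the legacy scheduler restart
the legacy scheduler restart → the message queue crash
Length: 3 steps.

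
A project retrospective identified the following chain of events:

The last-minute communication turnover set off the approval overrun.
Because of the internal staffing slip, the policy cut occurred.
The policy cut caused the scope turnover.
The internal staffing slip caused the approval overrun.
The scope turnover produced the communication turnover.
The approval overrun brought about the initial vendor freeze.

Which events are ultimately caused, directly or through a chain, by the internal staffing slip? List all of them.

Direct effects: the approval overrun, the policy cut.
2 steps out: the initial vendor freeze, the scope turnover.
3 steps out: the communication turnover.
Not reachable from it: the last-minute communication turnover.

the approval overrun, the communication turnover, the initial vendor freeze, the policy cut, the scope turnover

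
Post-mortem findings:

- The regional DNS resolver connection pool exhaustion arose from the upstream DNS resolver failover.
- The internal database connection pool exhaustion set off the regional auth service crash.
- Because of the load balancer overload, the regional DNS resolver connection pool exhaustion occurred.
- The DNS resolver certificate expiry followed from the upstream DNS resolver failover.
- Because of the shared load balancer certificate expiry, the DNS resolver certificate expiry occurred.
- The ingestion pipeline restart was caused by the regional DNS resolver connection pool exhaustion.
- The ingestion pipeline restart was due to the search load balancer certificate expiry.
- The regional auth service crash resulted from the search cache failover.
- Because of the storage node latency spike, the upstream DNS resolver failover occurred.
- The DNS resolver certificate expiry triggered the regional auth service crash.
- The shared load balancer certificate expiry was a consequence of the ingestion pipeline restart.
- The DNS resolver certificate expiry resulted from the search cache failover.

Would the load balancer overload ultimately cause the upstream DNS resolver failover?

The load balancer overload leads to the regional DNS resolver connection pool exhaustion, the ingestion pipeline restart, the shared load balancer certificate expiry, the DNS resolver certificate expiry, the regional auth service crash; the upstream DNS resolver failover is not among them.

No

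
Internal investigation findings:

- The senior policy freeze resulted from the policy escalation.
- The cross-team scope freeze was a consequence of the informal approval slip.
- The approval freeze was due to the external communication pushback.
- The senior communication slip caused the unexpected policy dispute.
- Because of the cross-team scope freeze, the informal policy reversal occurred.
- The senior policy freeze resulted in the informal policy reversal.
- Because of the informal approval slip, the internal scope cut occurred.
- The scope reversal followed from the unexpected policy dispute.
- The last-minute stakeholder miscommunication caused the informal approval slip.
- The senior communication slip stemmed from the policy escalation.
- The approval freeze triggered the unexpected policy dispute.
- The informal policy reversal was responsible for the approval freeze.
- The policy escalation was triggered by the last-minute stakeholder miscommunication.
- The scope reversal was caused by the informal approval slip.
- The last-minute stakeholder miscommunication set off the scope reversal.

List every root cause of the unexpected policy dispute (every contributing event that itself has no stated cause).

the external communication pushback, the last-minute stakeholder miscommunication

Tracing upstream from the unexpected policy dispute: the unexpected policy dispute ← the senior communication slip ← the policy escalation ← the last-minute stakeholder miscommunication.
A separate upstream branch: the unexpected policy dispute ← the approval freeze ← the external communication pushback.
Each of those chain origins has no stated cause.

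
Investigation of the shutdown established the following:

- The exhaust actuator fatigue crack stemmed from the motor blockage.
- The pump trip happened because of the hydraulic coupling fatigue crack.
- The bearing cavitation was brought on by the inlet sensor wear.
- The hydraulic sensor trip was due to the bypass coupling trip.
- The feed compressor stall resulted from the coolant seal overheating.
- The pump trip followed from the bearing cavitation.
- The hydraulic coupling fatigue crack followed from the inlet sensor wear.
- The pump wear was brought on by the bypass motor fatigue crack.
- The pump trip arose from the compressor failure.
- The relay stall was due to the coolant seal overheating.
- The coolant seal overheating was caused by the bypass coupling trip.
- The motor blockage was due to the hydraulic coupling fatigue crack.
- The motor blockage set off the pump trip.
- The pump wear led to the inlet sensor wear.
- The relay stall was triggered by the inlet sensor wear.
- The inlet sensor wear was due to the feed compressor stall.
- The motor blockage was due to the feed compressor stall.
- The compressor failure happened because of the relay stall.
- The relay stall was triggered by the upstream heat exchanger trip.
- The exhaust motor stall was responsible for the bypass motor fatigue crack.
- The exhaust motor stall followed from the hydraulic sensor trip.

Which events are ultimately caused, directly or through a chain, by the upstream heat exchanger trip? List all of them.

the compressor failure, the pump trip, the relay stall

Direct effects: the relay stall.
2 steps out: the compressor failure.
3 steps out: the pump trip.
Not reachable from it: the bypass coupling trip, the hydraulic sensor trip, the exhaust motor stall, the bypass motor fatigue crack, the coolant seal overheating, the pump wear, the feed compressor stall, the inlet sensor wear, the bearing cavitation, the hydraulic coupling fatigue crack, the motor blockage, the exhaust actuator fatigue crack.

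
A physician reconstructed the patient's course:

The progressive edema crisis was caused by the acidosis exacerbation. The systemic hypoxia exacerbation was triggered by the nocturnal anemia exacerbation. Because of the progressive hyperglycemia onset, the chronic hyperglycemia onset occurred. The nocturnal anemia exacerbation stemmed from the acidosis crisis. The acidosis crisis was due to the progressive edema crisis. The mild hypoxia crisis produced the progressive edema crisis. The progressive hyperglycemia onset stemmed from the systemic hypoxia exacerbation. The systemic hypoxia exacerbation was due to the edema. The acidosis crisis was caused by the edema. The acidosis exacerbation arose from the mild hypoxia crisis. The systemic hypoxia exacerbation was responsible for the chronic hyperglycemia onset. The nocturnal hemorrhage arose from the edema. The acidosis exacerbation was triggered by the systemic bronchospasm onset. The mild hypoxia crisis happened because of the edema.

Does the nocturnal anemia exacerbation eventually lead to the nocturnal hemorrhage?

No

The nocturnal anemia exacerbation leads to the systemic hypoxia exacerbation, the progressive hyperglycemia onset, the chronic hyperglycemia onset; the nocturnal hemorrhage is not among them.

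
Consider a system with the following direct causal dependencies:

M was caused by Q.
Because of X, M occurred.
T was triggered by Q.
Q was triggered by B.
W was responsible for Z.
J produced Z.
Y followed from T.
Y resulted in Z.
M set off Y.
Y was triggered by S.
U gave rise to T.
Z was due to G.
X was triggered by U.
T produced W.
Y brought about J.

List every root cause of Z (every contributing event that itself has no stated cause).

B, G, S, U

Tracing upstream from Z: Z ← G.
A separate upstream branch: Z ← W ← T ← U.
A separate upstream branch: Z ← Y ← S.
A separate upstream branch: Z ← W ← T ← Q ← B.
Each of those chain origins has no stated cause.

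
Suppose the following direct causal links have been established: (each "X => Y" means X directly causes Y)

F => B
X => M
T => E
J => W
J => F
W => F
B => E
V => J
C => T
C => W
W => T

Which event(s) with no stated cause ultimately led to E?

Tracing upstream from E: E ← T ← C.
A separate upstream branch: E ← T ← W ← J ← V.
Each of those chain origins has no stated cause.

C, V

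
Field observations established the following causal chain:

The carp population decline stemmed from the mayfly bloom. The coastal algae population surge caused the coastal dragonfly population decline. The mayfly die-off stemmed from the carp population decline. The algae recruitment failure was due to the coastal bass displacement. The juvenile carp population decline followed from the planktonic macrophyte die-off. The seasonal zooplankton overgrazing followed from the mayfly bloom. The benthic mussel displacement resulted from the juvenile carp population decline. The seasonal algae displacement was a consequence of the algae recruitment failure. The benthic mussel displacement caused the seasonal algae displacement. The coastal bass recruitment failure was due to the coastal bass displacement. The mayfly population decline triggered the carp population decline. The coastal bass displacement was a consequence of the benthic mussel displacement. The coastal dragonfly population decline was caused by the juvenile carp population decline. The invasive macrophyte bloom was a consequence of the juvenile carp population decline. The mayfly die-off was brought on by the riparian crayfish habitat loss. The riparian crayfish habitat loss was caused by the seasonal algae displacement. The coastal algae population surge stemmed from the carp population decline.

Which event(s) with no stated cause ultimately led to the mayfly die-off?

the mayfly bloom, the mayfly population decline, the planktonic macrophyte die-off

Tracing upstream from the mayfly die-off: the mayfly die-off ← the carp population decline ← the mayfly bloom.
A separate upstream branch: the mayfly die-off ← the riparian crayfish habitat loss ← the seasonal algae displacement ← the benthic mussel displacement ← the juvenile carp population decline ← the planktonic macrophyte die-off.
A separate upstream branch: the mayfly die-off ← the carp population decline ← the mayfly population decline.
Each of those chain origins has no stated cause.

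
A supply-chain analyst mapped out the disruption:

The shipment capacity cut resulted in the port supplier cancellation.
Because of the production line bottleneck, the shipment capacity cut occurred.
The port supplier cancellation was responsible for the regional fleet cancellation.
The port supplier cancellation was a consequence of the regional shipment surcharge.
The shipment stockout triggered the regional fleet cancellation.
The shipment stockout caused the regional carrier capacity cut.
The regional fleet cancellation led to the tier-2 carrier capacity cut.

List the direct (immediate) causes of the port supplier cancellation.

Upstream contributors include the production line bottleneck, but only the regional shipment surcharge, the shipment capacity cut feed directly into the port supplier cancellation.

the regional shipment surcharge, the shipment capacity cut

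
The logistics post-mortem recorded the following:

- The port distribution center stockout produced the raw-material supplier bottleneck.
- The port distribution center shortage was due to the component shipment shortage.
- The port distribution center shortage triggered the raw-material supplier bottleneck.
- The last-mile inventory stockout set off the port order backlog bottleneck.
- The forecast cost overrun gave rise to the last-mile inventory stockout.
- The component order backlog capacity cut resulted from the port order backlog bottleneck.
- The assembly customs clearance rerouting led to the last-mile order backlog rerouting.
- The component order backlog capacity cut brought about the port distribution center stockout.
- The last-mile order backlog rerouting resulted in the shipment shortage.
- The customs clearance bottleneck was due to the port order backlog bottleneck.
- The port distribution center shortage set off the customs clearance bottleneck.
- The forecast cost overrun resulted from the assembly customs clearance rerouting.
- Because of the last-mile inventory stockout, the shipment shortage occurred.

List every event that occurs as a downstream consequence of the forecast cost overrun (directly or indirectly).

Direct effects: the last-mile inventory stockout.
2 steps out: the shipment shortage, the port order backlog bottleneck.
3 steps out: the component order backlog capacity cut, the customs clearance bottleneck.
4 steps out: the port distribution center stockout.
5 steps out: the raw-material supplier bottleneck.
Not reachable from it: the assembly customs clearance rerouting, the last-mile order backlog rerouting, the component shipment shortage, the port distribution center shortage.

the component order backlog capacity cut, the customs clearance bottleneck, the last-mile inventory stockout, the port distribution center stockout, the port order backlog bottleneck, the raw-material supplier bottleneck, the shipment shortage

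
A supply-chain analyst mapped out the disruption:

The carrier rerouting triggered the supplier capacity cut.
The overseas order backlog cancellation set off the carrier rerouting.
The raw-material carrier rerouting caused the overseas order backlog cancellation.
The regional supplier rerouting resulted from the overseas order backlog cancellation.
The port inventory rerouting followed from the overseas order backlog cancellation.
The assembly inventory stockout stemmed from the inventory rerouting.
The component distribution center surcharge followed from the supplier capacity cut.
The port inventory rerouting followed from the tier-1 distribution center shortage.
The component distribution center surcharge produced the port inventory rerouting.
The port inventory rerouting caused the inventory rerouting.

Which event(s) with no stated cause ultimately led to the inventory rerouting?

Tracing upstream from the inventory rerouting: the inventory rerouting ← the port inventory rerouting ← the overseas order backlog cancellation ← the raw-material carrier rerouting.
A separate upstream branch: the inventory rerouting ← the port inventory rerouting ← the tier-1 distribution center shortage.
Each of those chain origins has no stated cause.

the raw-material carrier rerouting, the tier-1 distribution center shortage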